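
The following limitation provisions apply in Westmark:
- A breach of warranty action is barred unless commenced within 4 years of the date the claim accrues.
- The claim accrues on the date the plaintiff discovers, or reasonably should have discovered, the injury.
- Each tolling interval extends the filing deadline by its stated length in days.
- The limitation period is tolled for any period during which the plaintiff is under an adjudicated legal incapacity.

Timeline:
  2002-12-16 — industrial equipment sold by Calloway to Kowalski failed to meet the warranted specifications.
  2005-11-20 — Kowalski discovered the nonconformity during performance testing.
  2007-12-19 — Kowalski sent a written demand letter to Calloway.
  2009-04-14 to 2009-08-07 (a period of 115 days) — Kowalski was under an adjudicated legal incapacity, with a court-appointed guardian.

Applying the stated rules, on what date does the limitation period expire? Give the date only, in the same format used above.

Accrual is tied to discovery, so the period began on 2005-11-20 rather than on 2002-12-16 when the act occurred.
4 years from 2005-11-20 is 2009-11-20.
The plaintiff's legal incapacity from 2009-04-14 to 2009-08-07 tolled the period for 115 days, extending the deadline to 2010-03-15.
The other events in the timeline have no effect on the limitation period under the stated rules.

2010-03-15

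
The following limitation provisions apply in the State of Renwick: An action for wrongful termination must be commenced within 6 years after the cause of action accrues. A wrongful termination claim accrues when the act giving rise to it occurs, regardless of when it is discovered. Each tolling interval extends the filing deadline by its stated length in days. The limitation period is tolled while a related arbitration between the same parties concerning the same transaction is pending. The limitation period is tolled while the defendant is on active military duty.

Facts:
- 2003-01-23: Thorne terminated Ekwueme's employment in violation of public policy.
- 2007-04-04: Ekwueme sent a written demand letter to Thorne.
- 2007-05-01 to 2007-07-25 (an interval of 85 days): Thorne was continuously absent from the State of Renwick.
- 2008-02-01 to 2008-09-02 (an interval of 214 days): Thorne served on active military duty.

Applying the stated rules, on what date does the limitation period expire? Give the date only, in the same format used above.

2009-08-25

The limitation period began to run on 2003-01-23.
Adding the 6 years base period to 2003-01-23 gives a deadline of 2009-01-23, before any tolling.
Because the defendant's active military service ran from 2008-02-01 to 2008-09-02, the deadline is extended by 214 days to 2009-08-25.
No stated provision tolls the period for the defendant's absence, so the interval from 2007-05-01 to 2007-07-25 has no effect on the deadline.
The other events in the timeline have no effect on the limitation period under the stated rules.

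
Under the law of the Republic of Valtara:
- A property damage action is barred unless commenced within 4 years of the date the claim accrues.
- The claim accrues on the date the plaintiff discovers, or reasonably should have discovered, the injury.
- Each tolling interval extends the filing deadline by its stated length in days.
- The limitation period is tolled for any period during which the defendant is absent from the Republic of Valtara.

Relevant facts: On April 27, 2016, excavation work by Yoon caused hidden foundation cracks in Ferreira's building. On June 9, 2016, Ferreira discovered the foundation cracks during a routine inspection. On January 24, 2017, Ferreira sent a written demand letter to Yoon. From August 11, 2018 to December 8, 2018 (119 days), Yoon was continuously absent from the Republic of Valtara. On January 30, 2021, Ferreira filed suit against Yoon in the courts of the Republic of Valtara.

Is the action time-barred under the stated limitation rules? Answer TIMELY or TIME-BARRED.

The claim did not accrue until Ferreira discovered the injury on June 9, 2016; the April 27, 2016 act date does not start the clock under the stated rule.
The untolled deadline — 4 years after June 9, 2016 — is June 9, 2020.
The defendant's absence from the jurisdiction from August 11, 2018 to December 8, 2018 tolled the period for 119 days, extending the deadline to October 6, 2020.
None of the other events listed affects the running of the period under the stated rules.
Filing on January 30, 2021 missed the October 6, 2020 deadline — the action is time-barred.

TIME-BARRED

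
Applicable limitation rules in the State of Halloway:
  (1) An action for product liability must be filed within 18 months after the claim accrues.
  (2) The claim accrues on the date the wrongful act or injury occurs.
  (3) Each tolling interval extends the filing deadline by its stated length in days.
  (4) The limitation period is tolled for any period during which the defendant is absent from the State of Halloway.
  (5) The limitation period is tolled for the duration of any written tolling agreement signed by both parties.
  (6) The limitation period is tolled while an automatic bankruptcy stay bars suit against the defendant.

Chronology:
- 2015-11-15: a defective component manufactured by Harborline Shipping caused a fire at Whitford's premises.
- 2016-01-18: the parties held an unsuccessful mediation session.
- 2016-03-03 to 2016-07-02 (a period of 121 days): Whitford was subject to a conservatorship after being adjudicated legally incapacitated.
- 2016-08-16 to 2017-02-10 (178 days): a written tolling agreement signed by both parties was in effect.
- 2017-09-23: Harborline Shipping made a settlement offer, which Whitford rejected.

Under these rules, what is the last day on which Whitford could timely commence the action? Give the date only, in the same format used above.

2017-11-09

The claim accrued on 2015-11-15, when the wrongful act occurred.
The untolled deadline — 18 months after 2015-11-15 — is 2017-05-15.
The written tolling agreement from 2016-08-16 to 2017-02-10 tolled the period for 178 days, extending the deadline to 2017-11-09.
The plaintiff's legal incapacity from 2016-03-03 to 2016-07-02 does not toll the period, because no stated rule makes the plaintiff's incapacity a tolling event.
The other events in the timeline have no effect on the limitation period under the stated rules.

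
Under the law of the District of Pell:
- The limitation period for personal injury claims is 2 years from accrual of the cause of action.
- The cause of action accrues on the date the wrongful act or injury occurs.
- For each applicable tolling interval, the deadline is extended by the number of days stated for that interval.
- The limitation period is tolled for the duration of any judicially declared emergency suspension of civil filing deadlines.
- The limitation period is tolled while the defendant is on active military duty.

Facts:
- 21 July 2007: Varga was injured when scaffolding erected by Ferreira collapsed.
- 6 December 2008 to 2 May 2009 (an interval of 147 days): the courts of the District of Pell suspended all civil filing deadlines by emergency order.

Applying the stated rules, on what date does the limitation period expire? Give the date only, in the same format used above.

The cause of action accrued on 21 July 2007, the date of the act.
Adding the 2 years base period to 21 July 2007 gives a deadline of 21 July 2009, before any tolling.
The period was tolled for 147 days by the emergency suspension of filing deadlines (6 December 2008 to 2 May 2009), pushing the deadline to 15 December 2009.

15 December 2009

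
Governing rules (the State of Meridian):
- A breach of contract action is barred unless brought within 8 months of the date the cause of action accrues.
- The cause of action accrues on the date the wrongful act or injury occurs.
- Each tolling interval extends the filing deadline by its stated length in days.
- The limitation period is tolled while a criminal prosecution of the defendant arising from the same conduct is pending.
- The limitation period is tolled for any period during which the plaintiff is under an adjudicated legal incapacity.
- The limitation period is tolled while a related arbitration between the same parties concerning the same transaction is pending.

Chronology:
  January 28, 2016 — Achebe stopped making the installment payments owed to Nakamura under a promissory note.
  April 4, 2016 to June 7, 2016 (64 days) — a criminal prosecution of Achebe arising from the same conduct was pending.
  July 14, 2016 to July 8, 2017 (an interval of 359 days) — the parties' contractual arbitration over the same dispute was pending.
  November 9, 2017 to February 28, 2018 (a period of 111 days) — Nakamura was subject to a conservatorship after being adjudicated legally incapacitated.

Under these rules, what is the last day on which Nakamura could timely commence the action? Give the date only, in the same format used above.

March 16, 2018

The claim accrued on January 28, 2016, when the wrongful act occurred.
The untolled deadline — 8 months after January 28, 2016 — is September 28, 2016.
The pending criminal prosecution from April 4, 2016 to June 7, 2016 tolled the period for 64 days, extending the deadline to December 1, 2016.
Because the pending related arbitration ran from July 14, 2016 to July 8, 2017, the deadline is extended by 359 days to November 25, 2017.
Because the plaintiff's legal incapacity ran from November 9, 2017 to February 28, 2018, the deadline is extended by 111 days to March 16, 2018.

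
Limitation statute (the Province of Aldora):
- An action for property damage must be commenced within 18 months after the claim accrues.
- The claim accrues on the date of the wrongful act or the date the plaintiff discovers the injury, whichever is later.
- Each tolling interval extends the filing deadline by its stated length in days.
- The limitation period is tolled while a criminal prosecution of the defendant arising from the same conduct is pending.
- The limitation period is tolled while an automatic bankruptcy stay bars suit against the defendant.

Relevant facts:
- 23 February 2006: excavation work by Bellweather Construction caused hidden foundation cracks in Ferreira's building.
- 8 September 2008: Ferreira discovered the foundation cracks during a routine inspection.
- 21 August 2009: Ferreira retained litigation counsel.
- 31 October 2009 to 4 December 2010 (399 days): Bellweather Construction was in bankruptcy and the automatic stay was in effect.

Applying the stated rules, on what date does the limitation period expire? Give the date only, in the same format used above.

Because discovery on 8 September 2008 post-dates the 23 February 2006 act, accrual under the later-of rule falls on 8 September 2008.
18 months from 8 September 2008 is 8 March 2010.
The automatic bankruptcy stay from 31 October 2009 to 4 December 2010 tolled the period for 399 days, extending the deadline to 11 April 2011.
None of the other events listed affects the running of the period under the stated rules.

11 April 2011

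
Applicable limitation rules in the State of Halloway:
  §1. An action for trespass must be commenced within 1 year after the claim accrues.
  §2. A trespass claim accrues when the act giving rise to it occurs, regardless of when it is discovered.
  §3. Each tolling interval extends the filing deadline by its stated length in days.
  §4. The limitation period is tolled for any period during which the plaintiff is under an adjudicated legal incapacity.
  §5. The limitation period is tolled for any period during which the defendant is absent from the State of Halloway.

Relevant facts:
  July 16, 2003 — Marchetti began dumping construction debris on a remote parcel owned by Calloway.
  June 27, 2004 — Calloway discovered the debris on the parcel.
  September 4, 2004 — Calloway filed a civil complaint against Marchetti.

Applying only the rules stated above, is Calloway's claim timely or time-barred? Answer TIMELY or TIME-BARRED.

TIME-BARRED

Because the rule ties accrual to occurrence, the claim accrued on July 16, 2003, not on the June 27, 2004 discovery date.
1 year from July 16, 2003 is July 16, 2004.
Filing on September 4, 2004 missed the July 16, 2004 deadline — the action is time-barred.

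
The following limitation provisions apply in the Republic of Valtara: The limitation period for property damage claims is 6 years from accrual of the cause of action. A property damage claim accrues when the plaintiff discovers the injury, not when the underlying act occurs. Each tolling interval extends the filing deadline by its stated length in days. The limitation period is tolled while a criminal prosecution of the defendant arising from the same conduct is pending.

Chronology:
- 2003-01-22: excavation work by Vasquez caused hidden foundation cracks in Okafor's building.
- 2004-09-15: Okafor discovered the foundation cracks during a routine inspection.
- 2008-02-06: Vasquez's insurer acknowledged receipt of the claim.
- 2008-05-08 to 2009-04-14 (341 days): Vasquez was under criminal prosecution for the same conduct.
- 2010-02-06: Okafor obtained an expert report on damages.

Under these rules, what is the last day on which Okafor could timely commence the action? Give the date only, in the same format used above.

2011-08-22

Accrual is tied to discovery, so the period began on 2004-09-15 rather than on 2003-01-22 when the act occurred.
The untolled deadline — 6 years after 2004-09-15 — is 2010-09-15.
The pending criminal prosecution from 2008-05-08 to 2009-04-14 tolled the period for 341 days, extending the deadline to 2011-08-22.
None of the other events listed affects the running of the period under the stated rules.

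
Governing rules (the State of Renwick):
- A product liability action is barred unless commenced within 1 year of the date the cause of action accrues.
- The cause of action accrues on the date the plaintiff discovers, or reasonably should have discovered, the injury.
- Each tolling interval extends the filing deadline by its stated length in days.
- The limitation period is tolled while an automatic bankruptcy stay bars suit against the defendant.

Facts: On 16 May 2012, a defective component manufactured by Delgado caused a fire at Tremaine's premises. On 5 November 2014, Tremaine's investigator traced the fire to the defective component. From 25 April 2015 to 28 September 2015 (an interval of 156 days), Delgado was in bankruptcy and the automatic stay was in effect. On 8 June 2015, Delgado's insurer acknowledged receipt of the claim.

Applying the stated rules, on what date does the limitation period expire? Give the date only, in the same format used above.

9 April 2016

Accrual is tied to discovery, so the period began on 5 November 2014 rather than on 16 May 2012 when the act occurred.
Adding the 1 year base period to 5 November 2014 gives a deadline of 5 November 2015, before any tolling.
Because the automatic bankruptcy stay ran from 25 April 2015 to 28 September 2015, the deadline is extended by 156 days to 9 April 2016.
The other events in the timeline have no effect on the limitation period under the stated rules.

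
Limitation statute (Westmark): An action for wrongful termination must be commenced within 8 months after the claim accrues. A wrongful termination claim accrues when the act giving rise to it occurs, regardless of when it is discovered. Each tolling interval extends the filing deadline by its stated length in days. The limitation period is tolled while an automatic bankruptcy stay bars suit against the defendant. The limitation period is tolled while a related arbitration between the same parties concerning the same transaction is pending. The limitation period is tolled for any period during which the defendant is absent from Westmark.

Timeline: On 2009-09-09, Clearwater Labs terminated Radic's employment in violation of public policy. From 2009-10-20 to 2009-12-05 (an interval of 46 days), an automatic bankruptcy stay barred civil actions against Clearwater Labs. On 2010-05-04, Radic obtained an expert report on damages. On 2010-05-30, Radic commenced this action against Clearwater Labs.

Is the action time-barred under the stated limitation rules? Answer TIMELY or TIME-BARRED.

TIMELY

The limitation period began to run on 2009-09-09.
The untolled deadline — 8 months after 2009-09-09 — is 2010-05-09.
The automatic bankruptcy stay from 2009-10-20 to 2009-12-05 tolled the period for 46 days, extending the deadline to 2010-06-24.
The other events in the timeline have no effect on the limitation period under the stated rules.
Filing on 2010-05-30 beat the 2010-06-24 deadline — the action is timely.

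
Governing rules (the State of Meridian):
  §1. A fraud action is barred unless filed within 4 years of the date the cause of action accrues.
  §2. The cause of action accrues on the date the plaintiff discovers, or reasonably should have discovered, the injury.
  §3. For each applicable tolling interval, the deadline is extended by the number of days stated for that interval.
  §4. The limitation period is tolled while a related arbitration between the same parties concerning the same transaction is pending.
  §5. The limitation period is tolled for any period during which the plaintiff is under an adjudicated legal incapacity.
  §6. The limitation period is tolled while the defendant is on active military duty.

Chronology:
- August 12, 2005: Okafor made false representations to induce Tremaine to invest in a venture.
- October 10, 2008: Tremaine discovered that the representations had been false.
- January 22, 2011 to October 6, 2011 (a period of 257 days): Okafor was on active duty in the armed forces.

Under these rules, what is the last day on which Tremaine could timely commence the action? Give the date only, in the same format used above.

June 24, 2013

Under the discovery rule, the claim accrued on October 10, 2008, when Tremaine discovered the injury — not on the August 12, 2005 date of the underlying act.
4 years from October 10, 2008 is October 10, 2012.
The defendant's active military service from January 22, 2011 to October 6, 2011 tolled the period for 257 days, extending the deadline to June 24, 2013.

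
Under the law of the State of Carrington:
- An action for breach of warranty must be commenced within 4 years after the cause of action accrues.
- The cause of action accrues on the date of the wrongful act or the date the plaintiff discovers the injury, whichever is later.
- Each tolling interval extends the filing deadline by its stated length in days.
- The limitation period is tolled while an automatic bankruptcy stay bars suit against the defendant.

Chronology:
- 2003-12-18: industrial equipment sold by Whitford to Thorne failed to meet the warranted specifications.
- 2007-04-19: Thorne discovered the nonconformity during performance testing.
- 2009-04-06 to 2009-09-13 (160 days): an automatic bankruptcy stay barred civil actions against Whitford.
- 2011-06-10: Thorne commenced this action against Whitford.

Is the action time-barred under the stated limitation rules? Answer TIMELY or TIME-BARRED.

Because discovery on 2007-04-19 post-dates the 2003-12-18 act, accrual under the later-of rule falls on 2007-04-19.
Adding the 4 years base period to 2007-04-19 gives a deadline of 2011-04-19, before any tolling.
The period was tolled for 160 days by the automatic bankruptcy stay (2009-04-06 to 2009-09-13), pushing the deadline to 2011-09-26.
Thorne filed on 2011-06-10, before the 2011-09-26 deadline, so the action is timely.

TIMELY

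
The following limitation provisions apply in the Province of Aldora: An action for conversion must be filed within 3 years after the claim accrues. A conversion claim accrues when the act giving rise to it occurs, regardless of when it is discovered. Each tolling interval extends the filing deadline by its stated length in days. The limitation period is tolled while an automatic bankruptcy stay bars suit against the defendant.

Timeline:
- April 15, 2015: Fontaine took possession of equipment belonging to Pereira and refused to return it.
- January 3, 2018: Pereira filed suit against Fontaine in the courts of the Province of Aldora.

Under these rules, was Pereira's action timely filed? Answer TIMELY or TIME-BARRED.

The claim accrued on April 15, 2015, the date of the act.
The untolled deadline — 3 years after April 15, 2015 — is April 15, 2018.
The January 3, 2018 filing precedes the April 15, 2018 deadline; the claim is timely.

TIMELY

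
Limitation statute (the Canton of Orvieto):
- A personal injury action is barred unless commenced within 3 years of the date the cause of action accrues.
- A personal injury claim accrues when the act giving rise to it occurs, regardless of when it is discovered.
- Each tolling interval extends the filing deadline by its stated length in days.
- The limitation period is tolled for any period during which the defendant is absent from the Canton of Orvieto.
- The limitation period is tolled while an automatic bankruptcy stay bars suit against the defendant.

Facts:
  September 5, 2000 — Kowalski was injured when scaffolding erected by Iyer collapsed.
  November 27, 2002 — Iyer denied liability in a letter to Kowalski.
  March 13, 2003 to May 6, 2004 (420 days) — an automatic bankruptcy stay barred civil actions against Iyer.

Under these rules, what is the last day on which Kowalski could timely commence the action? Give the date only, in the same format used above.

The claim accrued on September 5, 2000, when the wrongful act occurred.
3 years from September 5, 2000 is September 5, 2003.
Because the automatic bankruptcy stay ran from March 13, 2003 to May 6, 2004, the deadline is extended by 420 days to October 29, 2004.
The other events in the timeline have no effect on the limitation period under the stated rules.

October 29, 2004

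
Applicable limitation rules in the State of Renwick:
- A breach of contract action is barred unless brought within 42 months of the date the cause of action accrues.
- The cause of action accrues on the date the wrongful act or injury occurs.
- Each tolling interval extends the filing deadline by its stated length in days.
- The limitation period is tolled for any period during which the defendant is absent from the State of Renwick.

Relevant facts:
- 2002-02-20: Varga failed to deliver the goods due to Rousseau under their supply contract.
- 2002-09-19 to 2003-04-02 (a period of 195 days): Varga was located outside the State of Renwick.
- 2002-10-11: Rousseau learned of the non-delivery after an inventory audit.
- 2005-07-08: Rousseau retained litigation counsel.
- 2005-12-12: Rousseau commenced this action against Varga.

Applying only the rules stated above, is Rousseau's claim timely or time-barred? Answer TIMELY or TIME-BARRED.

Accrual is governed by the date of the act, so the period began to run on 2002-02-20; the later discovery on 2002-10-11 is irrelevant under the stated rule.
The untolled deadline — 42 months after 2002-02-20 — is 2005-08-20.
The defendant's absence from the jurisdiction from 2002-09-19 to 2003-04-02 tolled the period for 195 days, extending the deadline to 2006-03-03.
Nothing else in the chronology tolls or restarts the period.
Rousseau filed on 2005-12-12, before the 2006-03-03 deadline, so the action is timely.

TIMELY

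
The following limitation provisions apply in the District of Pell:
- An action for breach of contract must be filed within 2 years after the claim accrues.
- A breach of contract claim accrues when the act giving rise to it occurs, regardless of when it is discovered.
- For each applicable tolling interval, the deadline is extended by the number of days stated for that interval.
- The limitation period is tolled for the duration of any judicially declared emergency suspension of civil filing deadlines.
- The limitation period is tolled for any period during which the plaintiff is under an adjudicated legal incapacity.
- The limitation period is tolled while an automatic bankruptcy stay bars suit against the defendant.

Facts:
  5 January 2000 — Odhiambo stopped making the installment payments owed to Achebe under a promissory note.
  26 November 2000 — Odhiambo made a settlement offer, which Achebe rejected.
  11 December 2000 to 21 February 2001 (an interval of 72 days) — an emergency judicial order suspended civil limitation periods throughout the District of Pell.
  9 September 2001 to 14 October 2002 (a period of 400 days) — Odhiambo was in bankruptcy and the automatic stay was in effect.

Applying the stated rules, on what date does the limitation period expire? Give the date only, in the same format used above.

22 April 2003

The claim accrued on 5 January 2000, the date of the act.
Adding the 2 years base period to 5 January 2000 gives a deadline of 5 January 2002, before any tolling.
The period was tolled for 72 days by the emergency suspension of filing deadlines (11 December 2000 to 21 February 2001), pushing the deadline to 18 March 2002.
The period was tolled for 400 days by the automatic bankruptcy stay (9 September 2001 to 14 October 2002), pushing the deadline to 22 April 2003.
The other events in the timeline have no effect on the limitation period under the stated rules.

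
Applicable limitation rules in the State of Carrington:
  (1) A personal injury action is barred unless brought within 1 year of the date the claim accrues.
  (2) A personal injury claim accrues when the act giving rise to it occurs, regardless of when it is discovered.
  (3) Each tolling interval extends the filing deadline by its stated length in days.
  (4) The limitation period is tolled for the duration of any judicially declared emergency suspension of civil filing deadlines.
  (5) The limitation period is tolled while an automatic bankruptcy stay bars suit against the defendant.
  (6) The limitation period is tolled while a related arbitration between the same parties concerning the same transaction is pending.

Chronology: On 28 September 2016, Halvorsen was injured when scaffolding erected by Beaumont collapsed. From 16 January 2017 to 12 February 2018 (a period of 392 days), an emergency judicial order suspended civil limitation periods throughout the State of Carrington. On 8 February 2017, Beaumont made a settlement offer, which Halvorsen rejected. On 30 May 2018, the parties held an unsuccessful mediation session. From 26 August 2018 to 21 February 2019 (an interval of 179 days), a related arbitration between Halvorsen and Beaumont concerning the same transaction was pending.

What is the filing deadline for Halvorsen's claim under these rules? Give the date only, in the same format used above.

22 April 2019

The limitation period began to run on 28 September 2016.
1 year from 28 September 2016 is 28 September 2017.
The period was tolled for 392 days by the emergency suspension of filing deadlines (16 January 2017 to 12 February 2018), pushing the deadline to 25 October 2018.
The period was tolled for 179 days by the pending related arbitration (26 August 2018 to 21 February 2019), pushing the deadline to 22 April 2019.
Nothing else in the chronology tolls or restarts the period.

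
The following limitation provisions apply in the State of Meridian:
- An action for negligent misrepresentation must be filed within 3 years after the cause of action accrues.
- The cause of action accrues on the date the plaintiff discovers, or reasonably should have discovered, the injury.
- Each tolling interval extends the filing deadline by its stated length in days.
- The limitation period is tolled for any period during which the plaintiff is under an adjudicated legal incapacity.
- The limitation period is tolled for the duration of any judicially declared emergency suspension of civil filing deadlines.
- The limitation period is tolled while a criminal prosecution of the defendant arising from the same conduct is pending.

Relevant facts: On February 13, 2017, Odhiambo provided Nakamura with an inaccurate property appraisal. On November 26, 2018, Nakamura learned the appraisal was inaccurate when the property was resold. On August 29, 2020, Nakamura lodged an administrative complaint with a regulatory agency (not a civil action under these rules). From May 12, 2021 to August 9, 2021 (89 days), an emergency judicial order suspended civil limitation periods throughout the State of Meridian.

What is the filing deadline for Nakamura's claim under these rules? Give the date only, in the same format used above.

Under the discovery rule, the claim accrued on November 26, 2018, when Nakamura discovered the injury — not on the February 13, 2017 date of the underlying act.
3 years from November 26, 2018 is November 26, 2021.
The period was tolled for 89 days by the emergency suspension of filing deadlines (May 12, 2021 to August 9, 2021), pushing the deadline to February 23, 2022.
Nothing else in the chronology tolls or restarts the period.

February 23, 2022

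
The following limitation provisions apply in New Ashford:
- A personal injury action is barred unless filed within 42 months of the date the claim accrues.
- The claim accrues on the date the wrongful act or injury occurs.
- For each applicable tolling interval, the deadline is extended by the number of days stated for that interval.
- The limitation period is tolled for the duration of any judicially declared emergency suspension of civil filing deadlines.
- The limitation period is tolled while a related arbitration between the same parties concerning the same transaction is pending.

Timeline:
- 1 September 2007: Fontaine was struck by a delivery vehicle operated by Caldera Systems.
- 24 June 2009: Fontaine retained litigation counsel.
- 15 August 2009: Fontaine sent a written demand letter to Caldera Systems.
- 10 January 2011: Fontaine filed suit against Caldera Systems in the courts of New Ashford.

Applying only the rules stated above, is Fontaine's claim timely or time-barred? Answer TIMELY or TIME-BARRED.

TIMELY

The limitation period began to run on 1 September 2007.
Adding the 42 months base period to 1 September 2007 gives a deadline of 1 March 2011, before any tolling.
Nothing else in the chronology tolls or restarts the period.
The 10 January 2011 filing precedes the 1 March 2011 deadline; the claim is timely.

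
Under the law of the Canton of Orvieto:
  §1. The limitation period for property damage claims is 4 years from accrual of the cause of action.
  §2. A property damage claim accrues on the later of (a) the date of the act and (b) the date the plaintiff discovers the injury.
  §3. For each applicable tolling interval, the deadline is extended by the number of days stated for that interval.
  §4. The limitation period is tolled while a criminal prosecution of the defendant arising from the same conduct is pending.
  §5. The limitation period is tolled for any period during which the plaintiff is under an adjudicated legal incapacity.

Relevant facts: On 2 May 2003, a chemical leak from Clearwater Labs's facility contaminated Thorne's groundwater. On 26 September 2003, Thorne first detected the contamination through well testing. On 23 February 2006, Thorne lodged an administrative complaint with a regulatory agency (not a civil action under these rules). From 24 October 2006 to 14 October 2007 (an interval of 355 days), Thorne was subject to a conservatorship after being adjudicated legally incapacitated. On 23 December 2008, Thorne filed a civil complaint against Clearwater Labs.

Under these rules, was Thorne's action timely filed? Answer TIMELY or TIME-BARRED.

The claim accrued on 26 September 2003 — the later of the 2 May 2003 act and the 26 September 2003 discovery.
The untolled deadline — 4 years after 26 September 2003 — is 26 September 2007.
The period was tolled for 355 days by the plaintiff's legal incapacity (24 October 2006 to 14 October 2007), pushing the deadline to 15 September 2008.
None of the other events listed affects the running of the period under the stated rules.
Filing on 23 December 2008 missed the 15 September 2008 deadline — the action is time-barred.

TIME-BARRED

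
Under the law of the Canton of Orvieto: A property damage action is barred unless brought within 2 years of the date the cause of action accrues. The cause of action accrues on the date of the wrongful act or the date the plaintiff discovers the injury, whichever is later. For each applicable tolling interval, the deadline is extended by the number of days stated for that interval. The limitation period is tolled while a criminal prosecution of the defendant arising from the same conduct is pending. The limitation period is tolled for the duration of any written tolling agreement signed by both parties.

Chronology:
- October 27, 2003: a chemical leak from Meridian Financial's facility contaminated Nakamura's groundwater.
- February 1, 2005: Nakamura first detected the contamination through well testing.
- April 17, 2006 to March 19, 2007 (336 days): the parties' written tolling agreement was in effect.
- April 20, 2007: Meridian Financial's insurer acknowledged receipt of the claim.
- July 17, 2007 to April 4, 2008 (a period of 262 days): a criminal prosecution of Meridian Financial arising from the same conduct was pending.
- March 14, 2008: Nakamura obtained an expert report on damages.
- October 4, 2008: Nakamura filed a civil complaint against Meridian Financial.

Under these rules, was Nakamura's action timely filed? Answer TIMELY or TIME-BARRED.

TIME-BARRED

Taking the later of the act (October 27, 2003) and discovery (February 1, 2005), the claim accrued on February 1, 2005.
2 years from February 1, 2005 is February 1, 2007.
Because the written tolling agreement ran from April 17, 2006 to March 19, 2007, the deadline is extended by 336 days to January 3, 2008.
The period was tolled for 262 days by the pending criminal prosecution (July 17, 2007 to April 4, 2008), pushing the deadline to September 21, 2008.
Nothing else in the chronology tolls or restarts the period.
The October 4, 2008 filing falls after the September 21, 2008 deadline; the claim is time-barred.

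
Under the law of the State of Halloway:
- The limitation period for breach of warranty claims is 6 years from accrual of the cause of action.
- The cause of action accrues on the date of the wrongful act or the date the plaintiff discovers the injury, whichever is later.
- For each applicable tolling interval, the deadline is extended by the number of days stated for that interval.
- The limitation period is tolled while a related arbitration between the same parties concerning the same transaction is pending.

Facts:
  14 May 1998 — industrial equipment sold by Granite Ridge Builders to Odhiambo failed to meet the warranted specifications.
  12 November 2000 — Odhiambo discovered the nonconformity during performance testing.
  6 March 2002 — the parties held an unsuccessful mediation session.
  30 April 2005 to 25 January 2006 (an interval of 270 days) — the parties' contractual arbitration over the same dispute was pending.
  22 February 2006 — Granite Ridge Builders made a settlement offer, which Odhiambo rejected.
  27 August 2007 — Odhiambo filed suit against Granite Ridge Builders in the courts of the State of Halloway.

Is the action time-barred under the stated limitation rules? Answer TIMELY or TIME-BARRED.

Because discovery on 12 November 2000 post-dates the 14 May 1998 act, accrual under the later-of rule falls on 12 November 2000.
Adding the 6 years base period to 12 November 2000 gives a deadline of 12 November 2006, before any tolling.
The period was tolled for 270 days by the pending related arbitration (30 April 2005 to 25 January 2006), pushing the deadline to 9 August 2007.
The other events in the timeline have no effect on the limitation period under the stated rules.
Filing on 27 August 2007 missed the 9 August 2007 deadline — the action is time-barred.

TIME-BARRED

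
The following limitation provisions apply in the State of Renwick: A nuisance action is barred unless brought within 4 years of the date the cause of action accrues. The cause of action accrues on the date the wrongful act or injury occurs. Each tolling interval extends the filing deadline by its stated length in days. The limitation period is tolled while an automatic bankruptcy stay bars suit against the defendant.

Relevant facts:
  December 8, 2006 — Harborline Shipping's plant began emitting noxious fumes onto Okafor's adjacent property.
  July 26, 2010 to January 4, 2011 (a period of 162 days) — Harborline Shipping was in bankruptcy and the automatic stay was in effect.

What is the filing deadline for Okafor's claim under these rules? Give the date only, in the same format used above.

The limitation period began to run on December 8, 2006.
Adding the 4 years base period to December 8, 2006 gives a deadline of December 8, 2010, before any tolling.
Because the automatic bankruptcy stay ran from July 26, 2010 to January 4, 2011, the deadline is extended by 162 days to May 19, 2011.

May 19, 2011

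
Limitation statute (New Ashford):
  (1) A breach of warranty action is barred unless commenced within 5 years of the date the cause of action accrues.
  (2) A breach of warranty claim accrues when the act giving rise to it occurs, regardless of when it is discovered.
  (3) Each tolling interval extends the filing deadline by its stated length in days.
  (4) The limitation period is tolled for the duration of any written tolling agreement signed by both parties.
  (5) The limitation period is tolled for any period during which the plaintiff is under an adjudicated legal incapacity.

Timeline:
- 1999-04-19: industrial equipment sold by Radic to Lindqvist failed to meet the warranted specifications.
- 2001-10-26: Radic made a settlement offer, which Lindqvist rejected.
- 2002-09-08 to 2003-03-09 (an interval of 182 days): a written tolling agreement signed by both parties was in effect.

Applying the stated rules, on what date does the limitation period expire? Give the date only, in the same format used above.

2004-10-18

The limitation period began to run on 1999-04-19.
Adding the 5 years base period to 1999-04-19 gives a deadline of 2004-04-19, before any tolling.
The written tolling agreement from 2002-09-08 to 2003-03-09 tolled the period for 182 days, extending the deadline to 2004-10-18.
Nothing else in the chronology tolls or restarts the period.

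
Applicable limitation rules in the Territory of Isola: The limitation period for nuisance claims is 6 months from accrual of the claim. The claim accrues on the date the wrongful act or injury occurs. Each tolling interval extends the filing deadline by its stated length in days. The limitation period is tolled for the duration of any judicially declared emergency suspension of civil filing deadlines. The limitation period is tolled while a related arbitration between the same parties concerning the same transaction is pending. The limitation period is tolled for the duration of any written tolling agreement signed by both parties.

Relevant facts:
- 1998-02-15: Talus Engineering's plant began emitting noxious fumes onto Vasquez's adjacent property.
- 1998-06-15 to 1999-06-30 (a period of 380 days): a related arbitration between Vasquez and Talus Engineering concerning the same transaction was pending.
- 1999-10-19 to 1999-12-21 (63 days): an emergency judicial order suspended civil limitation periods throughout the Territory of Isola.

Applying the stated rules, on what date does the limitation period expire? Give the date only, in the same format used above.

The claim accrued on 1998-02-15, when the wrongful act occurred.
6 months from 1998-02-15 is 1998-08-15.
The pending related arbitration from 1998-06-15 to 1999-06-30 tolled the period for 380 days, extending the deadline to 1999-08-30.
The emergency suspension of filing deadlines starting 1999-10-19 came too late — the period had run on 1999-08-30 — and so does not extend the deadline.

1999-08-30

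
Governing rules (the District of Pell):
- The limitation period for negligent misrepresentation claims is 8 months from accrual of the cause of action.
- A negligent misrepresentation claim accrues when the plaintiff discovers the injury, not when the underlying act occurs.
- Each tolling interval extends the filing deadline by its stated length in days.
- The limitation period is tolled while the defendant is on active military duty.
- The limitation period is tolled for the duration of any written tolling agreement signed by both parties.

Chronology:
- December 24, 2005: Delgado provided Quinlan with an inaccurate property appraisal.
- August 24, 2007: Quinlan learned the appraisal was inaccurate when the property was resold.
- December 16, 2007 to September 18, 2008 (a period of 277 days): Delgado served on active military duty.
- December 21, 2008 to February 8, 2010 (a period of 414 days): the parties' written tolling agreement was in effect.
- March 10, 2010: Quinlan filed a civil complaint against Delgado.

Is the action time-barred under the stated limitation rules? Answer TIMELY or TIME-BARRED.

Under the discovery rule, the claim accrued on August 24, 2007, when Quinlan discovered the injury — not on the December 24, 2005 date of the underlying act.
The untolled deadline — 8 months after August 24, 2007 — is April 24, 2008.
Because the defendant's active military service ran from December 16, 2007 to September 18, 2008, the deadline is extended by 277 days to January 26, 2009.
The period was tolled for 414 days by the written tolling agreement (December 21, 2008 to February 8, 2010), pushing the deadline to March 16, 2010.
The March 10, 2010 filing precedes the March 16, 2010 deadline; the claim is timely.

TIMELY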